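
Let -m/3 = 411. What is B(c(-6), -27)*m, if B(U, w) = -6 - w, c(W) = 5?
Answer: -25893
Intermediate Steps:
m = -1233 (m = -3*411 = -1233)
B(c(-6), -27)*m = (-6 - 1*(-27))*(-1233) = (-6 + 27)*(-1233) = 21*(-1233) = -25893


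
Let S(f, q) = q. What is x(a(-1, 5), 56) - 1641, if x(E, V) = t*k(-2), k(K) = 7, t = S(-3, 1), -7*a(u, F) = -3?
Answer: -1634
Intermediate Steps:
a(u, F) = 3/7 (a(u, F) = -⅐*(-3) = 3/7)
t = 1
x(E, V) = 7 (x(E, V) = 1*7 = 7)
x(a(-1, 5), 56) - 1641 = 7 - 1641 = -1634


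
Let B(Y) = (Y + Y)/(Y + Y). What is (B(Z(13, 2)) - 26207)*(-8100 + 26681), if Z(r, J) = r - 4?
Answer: -486933686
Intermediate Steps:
Z(r, J) = -4 + r
B(Y) = 1 (B(Y) = (2*Y)/((2*Y)) = (2*Y)*(1/(2*Y)) = 1)
(B(Z(13, 2)) - 26207)*(-8100 + 26681) = (1 - 26207)*(-8100 + 26681) = -26206*18581 = -486933686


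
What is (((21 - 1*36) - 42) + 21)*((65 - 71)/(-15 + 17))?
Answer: 108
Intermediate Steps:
(((21 - 1*36) - 42) + 21)*((65 - 71)/(-15 + 17)) = (((21 - 36) - 42) + 21)*(-6/2) = ((-15 - 42) + 21)*(-6*½) = (-57 + 21)*(-3) = -36*(-3) = 108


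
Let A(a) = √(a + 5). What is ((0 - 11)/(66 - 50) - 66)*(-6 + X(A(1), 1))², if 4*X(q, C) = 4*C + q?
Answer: -216601/128 + 5335*√6/32 ≈ -1283.8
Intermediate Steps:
A(a) = √(5 + a)
X(q, C) = C + q/4 (X(q, C) = (4*C + q)/4 = (q + 4*C)/4 = C + q/4)
((0 - 11)/(66 - 50) - 66)*(-6 + X(A(1), 1))² = ((0 - 11)/(66 - 50) - 66)*(-6 + (1 + √(5 + 1)/4))² = (-11/16 - 66)*(-6 + (1 + √6/4))² = (-11*1/16 - 66)*(-5 + √6/4)² = (-11/16 - 66)*(-5 + √6/4)² = -1067*(-5 + √6/4)²/16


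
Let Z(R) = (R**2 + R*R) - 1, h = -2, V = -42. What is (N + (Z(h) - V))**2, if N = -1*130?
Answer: 6561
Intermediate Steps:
Z(R) = -1 + 2*R**2 (Z(R) = (R**2 + R**2) - 1 = 2*R**2 - 1 = -1 + 2*R**2)
N = -130
(N + (Z(h) - V))**2 = (-130 + ((-1 + 2*(-2)**2) - 1*(-42)))**2 = (-130 + ((-1 + 2*4) + 42))**2 = (-130 + ((-1 + 8) + 42))**2 = (-130 + (7 + 42))**2 = (-130 + 49)**2 = (-81)**2 = 6561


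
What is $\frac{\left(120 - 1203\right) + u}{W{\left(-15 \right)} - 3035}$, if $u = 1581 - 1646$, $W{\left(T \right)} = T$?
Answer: $\frac{574}{1525} \approx 0.37639$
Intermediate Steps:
$u = -65$
$\frac{\left(120 - 1203\right) + u}{W{\left(-15 \right)} - 3035} = \frac{\left(120 - 1203\right) - 65}{-15 - 3035} = \frac{\left(120 - 1203\right) - 65}{-3050} = \left(-1083 - 65\right) \left(- \frac{1}{3050}\right) = \left(-1148\right) \left(- \frac{1}{3050}\right) = \frac{574}{1525}$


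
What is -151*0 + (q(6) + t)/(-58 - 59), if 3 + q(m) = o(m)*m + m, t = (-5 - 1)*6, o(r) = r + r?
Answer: -1/3 ≈ -0.33333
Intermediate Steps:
o(r) = 2*r
t = -36 (t = -6*6 = -36)
q(m) = -3 + m + 2*m**2 (q(m) = -3 + ((2*m)*m + m) = -3 + (2*m**2 + m) = -3 + (m + 2*m**2) = -3 + m + 2*m**2)
-151*0 + (q(6) + t)/(-58 - 59) = -151*0 + ((-3 + 6 + 2*6**2) - 36)/(-58 - 59) = 0 + ((-3 + 6 + 2*36) - 36)/(-117) = 0 + ((-3 + 6 + 72) - 36)*(-1/117) = 0 + (75 - 36)*(-1/117) = 0 + 39*(-1/117) = 0 - 1/3 = -1/3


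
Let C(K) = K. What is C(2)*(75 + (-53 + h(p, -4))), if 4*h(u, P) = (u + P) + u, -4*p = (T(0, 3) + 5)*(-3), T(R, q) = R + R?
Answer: 183/4 ≈ 45.750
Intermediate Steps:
T(R, q) = 2*R
p = 15/4 (p = -(2*0 + 5)*(-3)/4 = -(0 + 5)*(-3)/4 = -5*(-3)/4 = -1/4*(-15) = 15/4 ≈ 3.7500)
h(u, P) = u/2 + P/4 (h(u, P) = ((u + P) + u)/4 = ((P + u) + u)/4 = (P + 2*u)/4 = u/2 + P/4)
C(2)*(75 + (-53 + h(p, -4))) = 2*(75 + (-53 + ((1/2)*(15/4) + (1/4)*(-4)))) = 2*(75 + (-53 + (15/8 - 1))) = 2*(75 + (-53 + 7/8)) = 2*(75 - 417/8) = 2*(183/8) = 183/4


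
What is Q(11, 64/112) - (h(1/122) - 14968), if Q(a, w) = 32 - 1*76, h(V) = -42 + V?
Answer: 1825851/122 ≈ 14966.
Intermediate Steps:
Q(a, w) = -44 (Q(a, w) = 32 - 76 = -44)
Q(11, 64/112) - (h(1/122) - 14968) = -44 - ((-42 + 1/122) - 14968) = -44 - (-5123/122 - 14968) = -44 - 1*(-1831219/122) = -44 + 1831219/122 = 1825851/122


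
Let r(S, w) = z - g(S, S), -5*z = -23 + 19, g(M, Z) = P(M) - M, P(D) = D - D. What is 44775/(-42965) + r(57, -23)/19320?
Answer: -862569623/830083800 ≈ -1.0391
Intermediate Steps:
P(D) = 0
g(M, Z) = -M (g(M, Z) = 0 - M = -M)
z = 4/5 (z = -(-23 + 19)/5 = -1/5*(-4) = 4/5 ≈ 0.80000)
r(S, w) = 4/5 + S (r(S, w) = 4/5 - (-1)*S = 4/5 + S)
44775/(-42965) + r(57, -23)/19320 = 44775/(-42965) + (4/5 + 57)/19320 = 44775*(-1/42965) + (289/5)*(1/19320) = -8955/8593 + 289/96600 = -862569623/830083800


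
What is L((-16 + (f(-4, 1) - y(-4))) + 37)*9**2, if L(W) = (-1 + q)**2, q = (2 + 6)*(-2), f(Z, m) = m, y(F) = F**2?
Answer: 23409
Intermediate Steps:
q = -16 (q = 8*(-2) = -16)
L(W) = 289 (L(W) = (-1 - 16)**2 = (-17)**2 = 289)
L((-16 + (f(-4, 1) - y(-4))) + 37)*9**2 = 289*9**2 = 289*81 = 23409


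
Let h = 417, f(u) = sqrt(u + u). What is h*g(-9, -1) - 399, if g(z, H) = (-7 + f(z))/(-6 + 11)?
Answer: -4914/5 + 1251*I*sqrt(2)/5 ≈ -982.8 + 353.84*I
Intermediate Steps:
f(u) = sqrt(2)*sqrt(u) (f(u) = sqrt(2*u) = sqrt(2)*sqrt(u))
g(z, H) = -7/5 + sqrt(2)*sqrt(z)/5 (g(z, H) = (-7 + sqrt(2)*sqrt(z))/(-6 + 11) = (-7 + sqrt(2)*sqrt(z))/5 = (-7 + sqrt(2)*sqrt(z))*(1/5) = -7/5 + sqrt(2)*sqrt(z)/5)
h*g(-9, -1) - 399 = 417*(-7/5 + sqrt(2)*sqrt(-9)/5) - 399 = 417*(-7/5 + sqrt(2)*(3*I)/5) - 399 = 417*(-7/5 + 3*I*sqrt(2)/5) - 399 = (-2919/5 + 1251*I*sqrt(2)/5) - 399 = -4914/5 + 1251*I*sqrt(2)/5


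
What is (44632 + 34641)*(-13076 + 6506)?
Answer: -520823610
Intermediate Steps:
(44632 + 34641)*(-13076 + 6506) = 79273*(-6570) = -520823610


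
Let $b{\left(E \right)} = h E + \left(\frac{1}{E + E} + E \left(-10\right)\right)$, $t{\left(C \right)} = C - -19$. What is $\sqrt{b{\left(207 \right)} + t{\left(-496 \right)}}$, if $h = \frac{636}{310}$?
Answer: $\frac{i \sqrt{971026650230}}{21390} \approx 46.069 i$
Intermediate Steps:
$t{\left(C \right)} = 19 + C$ ($t{\left(C \right)} = C + 19 = 19 + C$)
$h = \frac{318}{155}$ ($h = 636 \cdot \frac{1}{310} = \frac{318}{155} \approx 2.0516$)
$b{\left(E \right)} = \frac{1}{2 E} - \frac{1232 E}{155}$ ($b{\left(E \right)} = \frac{318 E}{155} + \left(\frac{1}{E + E} + E \left(-10\right)\right) = \frac{318 E}{155} - \left(- \frac{1}{2 E} + 10 E\right) = \frac{318 E}{155} - \left(10 E - \frac{1}{2 E}\right) = \frac{1}{2 E} - \frac{1232 E}{155}$)
$\sqrt{b{\left(207 \right)} + t{\left(-496 \right)}} = \sqrt{\frac{155 - 2464 \cdot 207^{2}}{310 \cdot 207} + \left(19 - 496\right)} = \sqrt{\frac{1}{310} \cdot \frac{1}{207} \left(155 - 105579936\right) - 477} = \sqrt{\frac{1}{310} \cdot \frac{1}{207} \left(-105579781\right) - 477} = \sqrt{- \frac{105579781}{64170} - 477} = \sqrt{- \frac{136188871}{64170}} = \frac{i \sqrt{971026650230}}{21390}$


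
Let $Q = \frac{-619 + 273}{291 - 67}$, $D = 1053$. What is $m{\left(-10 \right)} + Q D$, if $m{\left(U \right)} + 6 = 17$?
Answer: $- \frac{180937}{112} \approx -1615.5$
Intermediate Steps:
$m{\left(U \right)} = 11$ ($m{\left(U \right)} = -6 + 17 = 11$)
$Q = - \frac{173}{112}$ ($Q = - \frac{346}{224} = \left(-346\right) \frac{1}{224} = - \frac{173}{112} \approx -1.5446$)
$m{\left(-10 \right)} + Q D = 11 - \frac{182169}{112} = - \frac{180937}{112}$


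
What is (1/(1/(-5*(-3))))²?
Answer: 225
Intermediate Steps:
(1/(1/(-5*(-3))))² = (1/(1/15))² = 15² = 225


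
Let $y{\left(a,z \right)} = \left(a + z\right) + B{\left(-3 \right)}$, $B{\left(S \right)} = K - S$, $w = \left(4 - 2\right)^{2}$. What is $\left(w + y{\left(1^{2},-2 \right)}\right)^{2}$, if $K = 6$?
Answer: $144$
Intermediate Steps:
$w = 4$ ($w = 2^{2} = 4$)
$B{\left(S \right)} = 6 - S$
$y{\left(a,z \right)} = 9 + a + z$ ($y{\left(a,z \right)} = \left(a + z\right) + \left(6 - -3\right) = \left(a + z\right) + \left(6 + 3\right) = \left(a + z\right) + 9 = 9 + a + z$)
$\left(w + y{\left(1^{2},-2 \right)}\right)^{2} = \left(4 + \left(9 + 1^{2} - 2\right)\right)^{2} = \left(4 + \left(9 + 1 - 2\right)\right)^{2} = \left(4 + 8\right)^{2} = 12^{2} = 144$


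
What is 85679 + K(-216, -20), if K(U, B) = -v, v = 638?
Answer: 85041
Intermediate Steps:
K(U, B) = -638 (K(U, B) = -1*638 = -638)
85679 + K(-216, -20) = 85679 - 638 = 85041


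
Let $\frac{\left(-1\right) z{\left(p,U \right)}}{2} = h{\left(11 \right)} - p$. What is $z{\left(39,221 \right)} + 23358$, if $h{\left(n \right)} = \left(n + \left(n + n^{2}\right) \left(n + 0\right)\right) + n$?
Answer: $20488$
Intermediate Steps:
$h{\left(n \right)} = 2 n + n \left(n + n^{2}\right)$ ($h{\left(n \right)} = \left(n + \left(n + n^{2}\right) n\right) + n = \left(n + n \left(n + n^{2}\right)\right) + n = 2 n + n \left(n + n^{2}\right)$)
$z{\left(p,U \right)} = -2948 + 2 p$ ($z{\left(p,U \right)} = - 2 \left(11 \left(2 + 11 + 11^{2}\right) - p\right) = - 2 \left(11 \left(2 + 11 + 121\right) - p\right) = - 2 \left(11 \cdot 134 - p\right) = - 2 \left(1474 - p\right) = -2948 + 2 p$)
$z{\left(39,221 \right)} + 23358 = \left(-2948 + 2 \cdot 39\right) + 23358 = \left(-2948 + 78\right) + 23358 = -2870 + 23358 = 20488$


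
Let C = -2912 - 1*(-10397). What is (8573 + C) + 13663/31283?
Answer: 502356077/31283 ≈ 16058.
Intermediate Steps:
C = 7485 (C = -2912 + 10397 = 7485)
(8573 + C) + 13663/31283 = (8573 + 7485) + 13663/31283 = 16058 + 13663*(1/31283) = 16058 + 13663/31283 = 502356077/31283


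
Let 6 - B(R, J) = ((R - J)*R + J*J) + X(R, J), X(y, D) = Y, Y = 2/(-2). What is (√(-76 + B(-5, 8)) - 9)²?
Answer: 9*(3 - I*√22)² ≈ -117.0 - 253.28*I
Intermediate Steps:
Y = -1 (Y = 2*(-½) = -1)
X(y, D) = -1
B(R, J) = 7 - J² - R*(R - J) (B(R, J) = 6 - (((R - J)*R + J*J) - 1) = 6 - ((R*(R - J) + J²) - 1) = 6 - ((J² + R*(R - J)) - 1) = 6 - (-1 + J² + R*(R - J)) = 6 + (1 - J² - R*(R - J)) = 7 - J² - R*(R - J))
(√(-76 + B(-5, 8)) - 9)² = (√(-76 + (7 - 1*8² - 1*(-5)² + 8*(-5))) - 9)² = (√(-76 + (7 - 1*64 - 1*25 - 40)) - 9)² = (√(-76 + (7 - 64 - 25 - 40)) - 9)² = (√(-76 - 122) - 9)² = (√(-198) - 9)² = (3*I*√22 - 9)² = (-9 + 3*I*√22)²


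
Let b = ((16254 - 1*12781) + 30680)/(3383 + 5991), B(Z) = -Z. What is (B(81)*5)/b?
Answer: -3796470/34153 ≈ -111.16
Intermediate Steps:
b = 34153/9374 (b = ((16254 - 12781) + 30680)/9374 = (3473 + 30680)*(1/9374) = 34153*(1/9374) = 34153/9374 ≈ 3.6434)
(B(81)*5)/b = (-1*81*5)/(34153/9374) = -81*5*(9374/34153) = -405*9374/34153 = -3796470/34153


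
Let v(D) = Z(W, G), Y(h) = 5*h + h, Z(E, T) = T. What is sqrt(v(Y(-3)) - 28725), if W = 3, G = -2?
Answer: I*sqrt(28727) ≈ 169.49*I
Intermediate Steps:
Y(h) = 6*h
v(D) = -2
sqrt(v(Y(-3)) - 28725) = sqrt(-2 - 28725) = sqrt(-28727) = I*sqrt(28727)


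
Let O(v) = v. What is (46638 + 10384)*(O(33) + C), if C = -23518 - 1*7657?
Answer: -1775779124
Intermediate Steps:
C = -31175 (C = -23518 - 7657 = -31175)
(46638 + 10384)*(O(33) + C) = (46638 + 10384)*(33 - 31175) = 57022*(-31142) = -1775779124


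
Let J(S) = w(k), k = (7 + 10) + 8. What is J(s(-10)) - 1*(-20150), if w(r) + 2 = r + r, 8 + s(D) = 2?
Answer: 20198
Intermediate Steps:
k = 25 (k = 17 + 8 = 25)
s(D) = -6 (s(D) = -8 + 2 = -6)
w(r) = -2 + 2*r (w(r) = -2 + (r + r) = -2 + 2*r)
J(S) = 48 (J(S) = -2 + 2*25 = -2 + 50 = 48)
J(s(-10)) - 1*(-20150) = 48 - 1*(-20150) = 48 + 20150 = 20198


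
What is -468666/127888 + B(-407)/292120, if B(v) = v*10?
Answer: -1717840201/466983032 ≈ -3.6786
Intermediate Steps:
B(v) = 10*v
-468666/127888 + B(-407)/292120 = -468666/127888 + (10*(-407))/292120 = -468666*1/127888 - 4070*1/292120 = -234333/63944 - 407/29212 = -1717840201/466983032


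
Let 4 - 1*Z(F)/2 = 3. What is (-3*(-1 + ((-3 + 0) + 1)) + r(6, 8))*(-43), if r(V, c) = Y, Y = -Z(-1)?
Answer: -301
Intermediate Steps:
Z(F) = 2 (Z(F) = 8 - 2*3 = 8 - 6 = 2)
Y = -2 (Y = -1*2 = -2)
r(V, c) = -2
(-3*(-1 + ((-3 + 0) + 1)) + r(6, 8))*(-43) = (-3*(-1 + ((-3 + 0) + 1)) - 2)*(-43) = (-3*(-1 + (-3 + 1)) - 2)*(-43) = (-3*(-1 - 2) - 2)*(-43) = (-3*(-3) - 2)*(-43) = (9 - 2)*(-43) = 7*(-43) = -301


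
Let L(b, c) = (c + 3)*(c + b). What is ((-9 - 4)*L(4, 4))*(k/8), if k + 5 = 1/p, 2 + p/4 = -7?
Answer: 16471/36 ≈ 457.53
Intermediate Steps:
p = -36 (p = -8 + 4*(-7) = -8 - 28 = -36)
k = -181/36 (k = -5 + 1/(-36) = -5 - 1/36 = -181/36 ≈ -5.0278)
L(b, c) = (3 + c)*(b + c)
((-9 - 4)*L(4, 4))*(k/8) = ((-9 - 4)*(4² + 3*4 + 3*4 + 4*4))*(-181/36/8) = (-13*(16 + 12 + 12 + 16))*(-181/36*⅛) = -13*56*(-181/288) = -728*(-181/288) = 16471/36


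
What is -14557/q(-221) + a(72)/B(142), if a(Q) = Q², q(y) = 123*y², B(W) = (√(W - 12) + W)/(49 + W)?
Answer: 15641646027769/2228761353 - 18336*√130/371 ≈ 6454.6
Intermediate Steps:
B(W) = (W + √(-12 + W))/(49 + W) (B(W) = (√(-12 + W) + W)/(49 + W) = (W + √(-12 + W))/(49 + W))
-14557/q(-221) + a(72)/B(142) = -14557/(123*(-221)²) + 72²/(((142 + √(-12 + 142))/(49 + 142))) = -14557/(123*48841) + 5184/(((142 + √130)/191)) = -14557/6007443 + 5184/(((142 + √130)/191)) = -14557*1/6007443 + 5184/(142/191 + √130/191) = -14557/6007443 + 5184/(142/191 + √130/191)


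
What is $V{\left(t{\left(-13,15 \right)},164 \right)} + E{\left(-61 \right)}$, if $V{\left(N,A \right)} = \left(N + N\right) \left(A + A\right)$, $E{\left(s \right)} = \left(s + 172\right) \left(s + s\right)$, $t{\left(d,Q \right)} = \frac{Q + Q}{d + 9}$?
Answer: $-18462$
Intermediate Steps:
$t{\left(d,Q \right)} = \frac{2 Q}{9 + d}$
$E{\left(s \right)} = 2 s \left(172 + s\right)$ ($E{\left(s \right)} = \left(172 + s\right) 2 s = 2 s \left(172 + s\right)$)
$V{\left(N,A \right)} = 4 A N$ ($V{\left(N,A \right)} = 2 N 2 A = 4 A N$)
$V{\left(t{\left(-13,15 \right)},164 \right)} + E{\left(-61 \right)} = 4 \cdot 164 \cdot 2 \cdot 15 \frac{1}{9 - 13} + 2 \left(-61\right) \left(172 - 61\right) = 4 \cdot 164 \cdot 2 \cdot 15 \frac{1}{-4} + 2 \left(-61\right) 111 = 4 \cdot 164 \cdot 2 \cdot 15 \left(- \frac{1}{4}\right) - 13542 = 4 \cdot 164 \left(- \frac{15}{2}\right) - 13542 = -4920 - 13542 = -18462$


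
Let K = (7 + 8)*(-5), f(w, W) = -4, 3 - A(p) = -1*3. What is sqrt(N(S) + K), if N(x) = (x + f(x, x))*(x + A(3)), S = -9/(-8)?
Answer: 3*I*sqrt(679)/8 ≈ 9.7716*I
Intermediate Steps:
S = 9/8 (S = -9*(-1/8) = 9/8 ≈ 1.1250)
A(p) = 6 (A(p) = 3 - (-1)*3 = 3 - 1*(-3) = 3 + 3 = 6)
K = -75 (K = 15*(-5) = -75)
N(x) = (-4 + x)*(6 + x) (N(x) = (x - 4)*(x + 6) = (-4 + x)*(6 + x))
sqrt(N(S) + K) = sqrt((-24 + (9/8)**2 + 2*(9/8)) - 75) = sqrt((-24 + 81/64 + 9/4) - 75) = sqrt(-1311/64 - 75) = sqrt(-6111/64) = 3*I*sqrt(679)/8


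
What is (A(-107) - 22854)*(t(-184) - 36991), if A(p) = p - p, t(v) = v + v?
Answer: 853802586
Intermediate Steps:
t(v) = 2*v
A(p) = 0
(A(-107) - 22854)*(t(-184) - 36991) = (0 - 22854)*(2*(-184) - 36991) = -22854*(-368 - 36991) = -22854*(-37359) = 853802586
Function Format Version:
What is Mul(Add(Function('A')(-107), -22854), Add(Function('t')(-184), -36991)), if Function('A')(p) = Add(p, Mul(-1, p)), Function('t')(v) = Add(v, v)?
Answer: 853802586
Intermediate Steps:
Function('t')(v) = Mul(2, v)
Function('A')(p) = 0
Mul(Add(Function('A')(-107), -22854), Add(Function('t')(-184), -36991)) = Mul(Add(0, -22854), Add(Mul(2, -184), -36991)) = Mul(-22854, Add(-368, -36991)) = Mul(-22854, -37359) = 853802586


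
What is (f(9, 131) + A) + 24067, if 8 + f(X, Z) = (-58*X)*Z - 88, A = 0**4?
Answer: -44411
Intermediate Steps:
A = 0
f(X, Z) = -96 - 58*X*Z (f(X, Z) = -8 + ((-58*X)*Z - 88) = -8 + (-58*X*Z - 88) = -8 + (-88 - 58*X*Z) = -96 - 58*X*Z)
(f(9, 131) + A) + 24067 = ((-96 - 58*9*131) + 0) + 24067 = ((-96 - 68382) + 0) + 24067 = (-68478 + 0) + 24067 = -68478 + 24067 = -44411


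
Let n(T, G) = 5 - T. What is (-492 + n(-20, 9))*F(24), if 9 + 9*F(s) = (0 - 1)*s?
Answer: 5137/3 ≈ 1712.3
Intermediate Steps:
F(s) = -1 - s/9 (F(s) = -1 + ((0 - 1)*s)/9 = -1 + (-s)/9 = -1 - s/9)
(-492 + n(-20, 9))*F(24) = (-492 + (5 - 1*(-20)))*(-1 - ⅑*24) = (-492 + (5 + 20))*(-1 - 8/3) = (-492 + 25)*(-11/3) = -467*(-11/3) = 5137/3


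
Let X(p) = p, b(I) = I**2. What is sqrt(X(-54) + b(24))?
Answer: 3*sqrt(58) ≈ 22.847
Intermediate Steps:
sqrt(X(-54) + b(24)) = sqrt(-54 + 24**2) = sqrt(-54 + 576) = sqrt(522) = 3*sqrt(58)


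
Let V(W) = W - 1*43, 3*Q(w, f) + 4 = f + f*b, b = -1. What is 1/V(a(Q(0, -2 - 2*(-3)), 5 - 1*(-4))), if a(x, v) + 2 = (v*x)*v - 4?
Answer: -1/157 ≈ -0.0063694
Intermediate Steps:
Q(w, f) = -4/3 (Q(w, f) = -4/3 + (f + f*(-1))/3 = -4/3 + (f - f)/3 = -4/3 + (1/3)*0 = -4/3 + 0 = -4/3)
a(x, v) = -6 + x*v**2 (a(x, v) = -2 + ((v*x)*v - 4) = -2 + (x*v**2 - 4) = -2 + (-4 + x*v**2) = -6 + x*v**2)
V(W) = -43 + W (V(W) = W - 43 = -43 + W)
1/V(a(Q(0, -2 - 2*(-3)), 5 - 1*(-4))) = 1/(-43 + (-6 - 4*(5 - 1*(-4))**2/3)) = 1/(-43 + (-6 - 4*(5 + 4)**2/3)) = 1/(-43 + (-6 - 4/3*9**2)) = 1/(-43 + (-6 - 4/3*81)) = 1/(-43 + (-6 - 108)) = 1/(-43 - 114) = 1/(-157) = -1/157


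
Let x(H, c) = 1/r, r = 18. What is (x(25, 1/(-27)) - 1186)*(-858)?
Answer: 3052621/3 ≈ 1.0175e+6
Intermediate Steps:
x(H, c) = 1/18
(x(25, 1/(-27)) - 1186)*(-858) = (1/18 - 1186)*(-858) = -21347/18*(-858) = 3052621/3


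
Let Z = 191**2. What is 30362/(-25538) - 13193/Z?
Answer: -722279478/465825889 ≈ -1.5505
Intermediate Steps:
Z = 36481
30362/(-25538) - 13193/Z = 30362/(-25538) - 13193/36481 = 30362*(-1/25538) - 13193*1/36481 = -15181/12769 - 13193/36481 = -722279478/465825889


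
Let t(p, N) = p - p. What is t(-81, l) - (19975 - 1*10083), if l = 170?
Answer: -9892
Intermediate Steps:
t(p, N) = 0
t(-81, l) - (19975 - 1*10083) = 0 - (19975 - 1*10083) = 0 - (19975 - 10083) = 0 - 1*9892 = 0 - 9892 = -9892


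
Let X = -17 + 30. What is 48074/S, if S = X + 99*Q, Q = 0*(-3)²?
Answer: 3698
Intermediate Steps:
X = 13
Q = 0 (Q = 0*9 = 0)
S = 13 (S = 13 + 99*0 = 13 + 0 = 13)
48074/S = 48074/13 = 48074*(1/13) = 3698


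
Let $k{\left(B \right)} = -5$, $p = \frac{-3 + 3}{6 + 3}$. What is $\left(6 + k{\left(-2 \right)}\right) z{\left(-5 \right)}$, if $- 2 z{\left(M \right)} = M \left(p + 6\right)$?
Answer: $15$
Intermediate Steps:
$p = 0$ ($p = \frac{0}{9} = 0 \cdot \frac{1}{9} = 0$)
$z{\left(M \right)} = - 3 M$ ($z{\left(M \right)} = - \frac{M \left(0 + 6\right)}{2} = - \frac{M 6}{2} = - \frac{6 M}{2} = - 3 M$)
$\left(6 + k{\left(-2 \right)}\right) z{\left(-5 \right)} = \left(6 - 5\right) \left(\left(-3\right) \left(-5\right)\right) = 1 \cdot 15 = 15$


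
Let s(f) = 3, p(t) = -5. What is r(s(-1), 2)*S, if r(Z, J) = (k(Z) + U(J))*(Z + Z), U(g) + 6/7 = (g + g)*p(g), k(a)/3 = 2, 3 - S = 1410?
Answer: 125424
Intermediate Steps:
S = -1407 (S = 3 - 1*1410 = 3 - 1410 = -1407)
k(a) = 6 (k(a) = 3*2 = 6)
U(g) = -6/7 - 10*g (U(g) = -6/7 + (g + g)*(-5) = -6/7 + (2*g)*(-5) = -6/7 - 10*g)
r(Z, J) = 2*Z*(36/7 - 10*J) (r(Z, J) = (6 + (-6/7 - 10*J))*(Z + Z) = (36/7 - 10*J)*(2*Z) = 2*Z*(36/7 - 10*J))
r(s(-1), 2)*S = ((4/7)*3*(18 - 35*2))*(-1407) = ((4/7)*3*(18 - 70))*(-1407) = ((4/7)*3*(-52))*(-1407) = -624/7*(-1407) = 125424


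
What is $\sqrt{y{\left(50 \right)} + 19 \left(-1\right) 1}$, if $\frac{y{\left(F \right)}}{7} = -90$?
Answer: $i \sqrt{649} \approx 25.475 i$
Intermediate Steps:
$y{\left(F \right)} = -630$ ($y{\left(F \right)} = 7 \left(-90\right) = -630$)
$\sqrt{y{\left(50 \right)} + 19 \left(-1\right) 1} = \sqrt{-630 + 19 \left(-1\right) 1} = \sqrt{-630 - 19} = \sqrt{-649} = i \sqrt{649}$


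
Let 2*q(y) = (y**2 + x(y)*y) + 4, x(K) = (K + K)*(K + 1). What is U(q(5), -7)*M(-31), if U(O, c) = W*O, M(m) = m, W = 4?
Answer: -20398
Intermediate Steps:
x(K) = 2*K*(1 + K) (x(K) = (2*K)*(1 + K) = 2*K*(1 + K))
q(y) = 2 + y**2/2 + y**2*(1 + y) (q(y) = ((y**2 + (2*y*(1 + y))*y) + 4)/2 = ((y**2 + 2*y**2*(1 + y)) + 4)/2 = (4 + y**2 + 2*y**2*(1 + y))/2 = 2 + y**2/2 + y**2*(1 + y))
U(O, c) = 4*O
U(q(5), -7)*M(-31) = (4*(2 + 5**3 + (3/2)*5**2))*(-31) = (4*(2 + 125 + (3/2)*25))*(-31) = (4*(2 + 125 + 75/2))*(-31) = (4*(329/2))*(-31) = 658*(-31) = -20398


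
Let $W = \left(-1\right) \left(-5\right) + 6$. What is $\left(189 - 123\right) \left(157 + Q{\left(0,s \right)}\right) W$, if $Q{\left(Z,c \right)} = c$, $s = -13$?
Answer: $104544$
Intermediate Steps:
$W = 11$ ($W = 5 + 6 = 11$)
$\left(189 - 123\right) \left(157 + Q{\left(0,s \right)}\right) W = \left(189 - 123\right) \left(157 - 13\right) 11 = 66 \cdot 144 \cdot 11 = 9504 \cdot 11 = 104544$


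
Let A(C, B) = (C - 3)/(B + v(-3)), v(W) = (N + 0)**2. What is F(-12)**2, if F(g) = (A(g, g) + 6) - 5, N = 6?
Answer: 9/64 ≈ 0.14063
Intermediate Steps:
v(W) = 36 (v(W) = (6 + 0)**2 = 6**2 = 36)
A(C, B) = (-3 + C)/(36 + B) (A(C, B) = (C - 3)/(B + 36) = (-3 + C)/(36 + B))
F(g) = 1 + (-3 + g)/(36 + g) (F(g) = ((-3 + g)/(36 + g) + 6) - 5 = (6 + (-3 + g)/(36 + g)) - 5 = 1 + (-3 + g)/(36 + g))
F(-12)**2 = ((33 + 2*(-12))/(36 - 12))**2 = ((33 - 24)/24)**2 = ((1/24)*9)**2 = (3/8)**2 = 9/64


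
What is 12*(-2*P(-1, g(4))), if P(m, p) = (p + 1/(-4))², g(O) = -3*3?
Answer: -4107/2 ≈ -2053.5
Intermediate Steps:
g(O) = -9
P(m, p) = (-¼ + p)² (P(m, p) = (p - ¼)² = (-¼ + p)²)
12*(-2*P(-1, g(4))) = 12*(-(-1 + 4*(-9))²/8) = 12*(-(-1 - 36)²/8) = 12*(-(-37)²/8) = 12*(-1369/8) = -4107/2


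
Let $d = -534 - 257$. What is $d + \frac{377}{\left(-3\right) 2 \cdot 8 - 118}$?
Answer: $- \frac{131683}{166} \approx -793.27$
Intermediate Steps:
$d = -791$ ($d = -534 - 257 = -791$)
$d + \frac{377}{\left(-3\right) 2 \cdot 8 - 118} = -791 + \frac{377}{\left(-3\right) 2 \cdot 8 - 118} = -791 + \frac{377}{\left(-6\right) 8 - 118} = -791 + \frac{377}{-48 - 118} = -791 + \frac{377}{-166} = -791 + 377 \left(- \frac{1}{166}\right) = -791 - \frac{377}{166} = - \frac{131683}{166}$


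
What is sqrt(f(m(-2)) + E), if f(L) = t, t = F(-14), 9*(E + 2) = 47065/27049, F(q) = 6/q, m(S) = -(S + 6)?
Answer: I*sqrt(721215439406)/568029 ≈ 1.4951*I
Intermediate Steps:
m(S) = -6 - S (m(S) = -(6 + S) = -6 - S)
E = -439817/243441 (E = -2 + (47065/27049)/9 = -2 + (47065*(1/27049))/9 = -2 + (1/9)*(47065/27049) = -2 + 47065/243441 = -439817/243441 ≈ -1.8067)
t = -3/7 (t = 6/(-14) = 6*(-1/14) = -3/7 ≈ -0.42857)
f(L) = -3/7
sqrt(f(m(-2)) + E) = sqrt(-3/7 - 439817/243441) = sqrt(-3809042/1704087) = I*sqrt(721215439406)/568029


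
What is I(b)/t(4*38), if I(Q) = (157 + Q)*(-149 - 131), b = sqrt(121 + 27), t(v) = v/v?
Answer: -43960 - 560*sqrt(37) ≈ -47366.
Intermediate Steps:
t(v) = 1
b = 2*sqrt(37) (b = sqrt(148) = 2*sqrt(37) ≈ 12.166)
I(Q) = -43960 - 280*Q (I(Q) = (157 + Q)*(-280) = -43960 - 280*Q)
I(b)/t(4*38) = (-43960 - 560*sqrt(37))/1 = (-43960 - 560*sqrt(37))*1 = -43960 - 560*sqrt(37)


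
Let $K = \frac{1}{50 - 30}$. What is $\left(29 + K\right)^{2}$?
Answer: $\frac{337561}{400} \approx 843.9$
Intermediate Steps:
$K = \frac{1}{20} \approx 0.05$
$\left(29 + K\right)^{2} = \left(29 + \frac{1}{20}\right)^{2} = \left(\frac{581}{20}\right)^{2} = \frac{337561}{400}$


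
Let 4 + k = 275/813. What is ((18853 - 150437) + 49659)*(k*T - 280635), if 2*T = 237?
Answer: 12480401494525/542 ≈ 2.3027e+10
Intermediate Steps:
T = 237/2 (T = (1/2)*237 = 237/2 ≈ 118.50)
k = -2977/813 (k = -4 + 275/813 = -2977/813 ≈ -3.6617)
((18853 - 150437) + 49659)*(k*T - 280635) = ((18853 - 150437) + 49659)*(-2977/813*237/2 - 280635) = (-131584 + 49659)*(-235183/542 - 280635) = -81925*(-152339353/542) = 12480401494525/542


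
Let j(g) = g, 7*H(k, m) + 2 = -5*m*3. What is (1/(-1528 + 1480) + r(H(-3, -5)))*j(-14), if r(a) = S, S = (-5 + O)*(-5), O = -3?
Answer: -13433/24 ≈ -559.71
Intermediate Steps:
H(k, m) = -2/7 - 15*m/7 (H(k, m) = -2/7 + (-5*m*3)/7 = -2/7 + (-15*m)/7 = -2/7 - 15*m/7)
S = 40 (S = (-5 - 3)*(-5) = -8*(-5) = 40)
r(a) = 40
(1/(-1528 + 1480) + r(H(-3, -5)))*j(-14) = (1/(-1528 + 1480) + 40)*(-14) = (1/(-48) + 40)*(-14) = (-1/48 + 40)*(-14) = (1919/48)*(-14) = -13433/24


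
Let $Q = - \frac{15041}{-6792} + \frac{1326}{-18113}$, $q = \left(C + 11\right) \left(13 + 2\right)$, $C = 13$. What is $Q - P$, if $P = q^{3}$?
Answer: $- \frac{5739783965944559}{123023496} \approx -4.6656 \cdot 10^{7}$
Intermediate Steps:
$q = 360$ ($q = \left(13 + 11\right) \left(13 + 2\right) = 24 \cdot 15 = 360$)
$P = 46656000$ ($P = 360^{3} = 46656000$)
$Q = \frac{263431441}{123023496}$ ($Q = \left(-15041\right) \left(- \frac{1}{6792}\right) + 1326 \left(- \frac{1}{18113}\right) = \frac{15041}{6792} - \frac{1326}{18113} = \frac{263431441}{123023496} \approx 2.1413$)
$Q - P = \frac{263431441}{123023496} - 46656000 = - \frac{5739783965944559}{123023496}$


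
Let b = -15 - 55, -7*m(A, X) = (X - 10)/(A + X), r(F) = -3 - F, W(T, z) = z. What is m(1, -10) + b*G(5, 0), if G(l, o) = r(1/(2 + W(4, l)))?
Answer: 13840/63 ≈ 219.68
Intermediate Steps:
m(A, X) = -(-10 + X)/(7*(A + X)) (m(A, X) = -(X - 10)/(7*(A + X)) = -(-10 + X)/(7*(A + X)))
G(l, o) = -3 - 1/(2 + l)
b = -70
m(1, -10) + b*G(5, 0) = (10 - 1*(-10))/(7*(1 - 10)) - 70*(-7 - 3*5)/(2 + 5) = (1/7)*(10 + 10)/(-9) - 70*(-7 - 15)/7 = (1/7)*(-1/9)*20 - 10*(-22) = -20/63 - 70*(-22/7) = -20/63 + 220 = 13840/63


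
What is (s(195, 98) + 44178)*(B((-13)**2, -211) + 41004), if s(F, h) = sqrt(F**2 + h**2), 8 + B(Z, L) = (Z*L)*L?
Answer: 334208558010 + 7565045*sqrt(47629) ≈ 3.3586e+11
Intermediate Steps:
B(Z, L) = -8 + Z*L**2 (B(Z, L) = -8 + (Z*L)*L = -8 + (L*Z)*L = -8 + Z*L**2)
(s(195, 98) + 44178)*(B((-13)**2, -211) + 41004) = (sqrt(195**2 + 98**2) + 44178)*((-8 + (-13)**2*(-211)**2) + 41004) = (sqrt(38025 + 9604) + 44178)*((-8 + 169*44521) + 41004) = (sqrt(47629) + 44178)*((-8 + 7524049) + 41004) = (44178 + sqrt(47629))*(7524041 + 41004) = (44178 + sqrt(47629))*7565045 = 334208558010 + 7565045*sqrt(47629)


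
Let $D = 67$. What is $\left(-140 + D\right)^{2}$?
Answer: $5329$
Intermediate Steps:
$\left(-140 + D\right)^{2} = \left(-140 + 67\right)^{2} = \left(-73\right)^{2} = 5329$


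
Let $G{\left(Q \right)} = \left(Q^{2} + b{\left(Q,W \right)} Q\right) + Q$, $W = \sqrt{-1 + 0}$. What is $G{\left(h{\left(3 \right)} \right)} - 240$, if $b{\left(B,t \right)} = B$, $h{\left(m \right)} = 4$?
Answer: $-204$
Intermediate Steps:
$W = i$ ($W = \sqrt{-1} = i \approx 1.0 i$)
$G{\left(Q \right)} = Q + 2 Q^{2}$ ($G{\left(Q \right)} = \left(Q^{2} + Q Q\right) + Q = \left(Q^{2} + Q^{2}\right) + Q = 2 Q^{2} + Q = Q + 2 Q^{2}$)
$G{\left(h{\left(3 \right)} \right)} - 240 = 4 \left(1 + 2 \cdot 4\right) - 240 = 4 \left(1 + 8\right) - 240 = 4 \cdot 9 - 240 = 36 - 240 = -204$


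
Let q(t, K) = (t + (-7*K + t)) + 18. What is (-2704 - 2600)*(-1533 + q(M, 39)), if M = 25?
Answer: 9218352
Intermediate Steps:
q(t, K) = 18 - 7*K + 2*t (q(t, K) = (t + (t - 7*K)) + 18 = (-7*K + 2*t) + 18 = 18 - 7*K + 2*t)
(-2704 - 2600)*(-1533 + q(M, 39)) = (-2704 - 2600)*(-1533 + (18 - 7*39 + 2*25)) = -5304*(-1533 + (18 - 273 + 50)) = -5304*(-1533 - 205) = -5304*(-1738) = 9218352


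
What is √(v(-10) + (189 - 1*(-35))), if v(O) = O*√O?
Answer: √(224 - 10*I*√10) ≈ 15.004 - 1.0538*I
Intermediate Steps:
v(O) = O^(3/2)
√(v(-10) + (189 - 1*(-35))) = √((-10)^(3/2) + (189 - 1*(-35))) = √(-10*I*√10 + (189 + 35)) = √(-10*I*√10 + 224) = √(224 - 10*I*√10)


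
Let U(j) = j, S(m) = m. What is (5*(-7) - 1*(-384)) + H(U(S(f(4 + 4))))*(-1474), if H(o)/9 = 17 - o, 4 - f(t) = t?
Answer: -278237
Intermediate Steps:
f(t) = 4 - t
H(o) = 153 - 9*o (H(o) = 9*(17 - o) = 153 - 9*o)
(5*(-7) - 1*(-384)) + H(U(S(f(4 + 4))))*(-1474) = (5*(-7) - 1*(-384)) + (153 - 9*(4 - (4 + 4)))*(-1474) = (-35 + 384) + (153 - 9*(4 - 1*8))*(-1474) = 349 + (153 - 9*(4 - 8))*(-1474) = 349 + (153 - 9*(-4))*(-1474) = 349 + (153 + 36)*(-1474) = 349 + 189*(-1474) = 349 - 278586 = -278237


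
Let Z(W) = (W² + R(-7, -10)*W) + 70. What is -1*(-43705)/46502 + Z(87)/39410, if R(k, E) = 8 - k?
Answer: 1069163969/916321910 ≈ 1.1668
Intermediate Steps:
Z(W) = 70 + W² + 15*W (Z(W) = (W² + (8 - 1*(-7))*W) + 70 = (W² + (8 + 7)*W) + 70 = (W² + 15*W) + 70 = 70 + W² + 15*W)
-1*(-43705)/46502 + Z(87)/39410 = -1*(-43705)/46502 + (70 + 87² + 15*87)/39410 = 43705*(1/46502) + (70 + 7569 + 1305)*(1/39410) = 43705/46502 + 8944*(1/39410) = 43705/46502 + 4472/19705 = 1069163969/916321910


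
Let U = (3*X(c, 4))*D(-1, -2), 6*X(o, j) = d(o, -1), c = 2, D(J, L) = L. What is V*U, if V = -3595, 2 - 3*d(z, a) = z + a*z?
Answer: 7190/3 ≈ 2396.7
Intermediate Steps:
d(z, a) = ⅔ - z/3 - a*z/3 (d(z, a) = ⅔ - (z + a*z)/3 = ⅔ + (-z/3 - a*z/3) = ⅔ - z/3 - a*z/3)
X(o, j) = ⅑ (X(o, j) = (⅔ - o/3 - ⅓*(-1)*o)/6 = (⅔ - o/3 + o/3)/6 = (⅙)*(⅔) = ⅑)
U = -⅔ (U = (3*(⅑))*(-2) = (⅓)*(-2) = -⅔ ≈ -0.66667)
V*U = -3595*(-⅔) = 7190/3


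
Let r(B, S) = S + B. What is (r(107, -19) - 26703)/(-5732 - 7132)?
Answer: 26615/12864 ≈ 2.0690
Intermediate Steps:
r(B, S) = B + S
(r(107, -19) - 26703)/(-5732 - 7132) = ((107 - 19) - 26703)/(-5732 - 7132) = (88 - 26703)/(-12864) = -26615*(-1/12864) = 26615/12864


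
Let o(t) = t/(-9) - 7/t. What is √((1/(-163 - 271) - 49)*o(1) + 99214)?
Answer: √4688296718/217 ≈ 315.54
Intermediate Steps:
o(t) = -7/t - t/9 (o(t) = t*(-⅑) - 7/t = -t/9 - 7/t = -7/t - t/9)
√((1/(-163 - 271) - 49)*o(1) + 99214) = √((1/(-163 - 271) - 49)*(-7/1 - ⅑*1) + 99214) = √((1/(-434) - 49)*(-7*1 - ⅑) + 99214) = √((-1/434 - 49)*(-7 - ⅑) + 99214) = √(-21267/434*(-64/9) + 99214) = √(75616/217 + 99214) = √(21605054/217) = √4688296718/217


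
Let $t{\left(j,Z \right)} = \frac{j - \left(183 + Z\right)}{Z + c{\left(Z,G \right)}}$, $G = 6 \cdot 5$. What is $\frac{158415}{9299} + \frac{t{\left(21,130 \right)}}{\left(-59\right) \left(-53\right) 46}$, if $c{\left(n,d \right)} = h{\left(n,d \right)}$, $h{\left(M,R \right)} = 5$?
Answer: $\frac{1538102946371}{90287106165} \approx 17.036$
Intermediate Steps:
$G = 30$
$c{\left(n,d \right)} = 5$
$t{\left(j,Z \right)} = \frac{-183 + j - Z}{5 + Z}$ ($t{\left(j,Z \right)} = \frac{j - \left(183 + Z\right)}{Z + 5} = \frac{-183 + j - Z}{5 + Z}$)
$\frac{158415}{9299} + \frac{t{\left(21,130 \right)}}{\left(-59\right) \left(-53\right) 46} = \frac{158415}{9299} + \frac{\frac{1}{5 + 130} \left(-183 + 21 - 130\right)}{\left(-59\right) \left(-53\right) 46} = 158415 \cdot \frac{1}{9299} + \frac{\frac{1}{135} \left(-183 + 21 - 130\right)}{3127 \cdot 46} = \frac{158415}{9299} + \frac{\frac{1}{135} \left(-292\right)}{143842} = \frac{158415}{9299} - \frac{146}{9709335} = \frac{1538102946371}{90287106165}$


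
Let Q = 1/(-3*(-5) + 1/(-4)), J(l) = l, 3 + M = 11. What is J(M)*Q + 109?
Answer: 6463/59 ≈ 109.54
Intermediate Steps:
M = 8 (M = -3 + 11 = 8)
Q = 4/59 (Q = 1/(15 + 1*(-¼)) = 1/(15 - ¼) = 1/(59/4) = 4/59 ≈ 0.067797)
J(M)*Q + 109 = 8*(4/59) + 109 = 32/59 + 109 = 6463/59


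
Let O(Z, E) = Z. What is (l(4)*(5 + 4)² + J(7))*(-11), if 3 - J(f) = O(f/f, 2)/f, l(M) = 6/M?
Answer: -19151/14 ≈ -1367.9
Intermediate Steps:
J(f) = 3 - 1/f (J(f) = 3 - f/f/f = 3 - 1/f)
(l(4)*(5 + 4)² + J(7))*(-11) = ((6/4)*(5 + 4)² + (3 - 1/7))*(-11) = ((6*(¼))*9² + (3 - 1*⅐))*(-11) = ((3/2)*81 + (3 - ⅐))*(-11) = (243/2 + 20/7)*(-11) = (1741/14)*(-11) = -19151/14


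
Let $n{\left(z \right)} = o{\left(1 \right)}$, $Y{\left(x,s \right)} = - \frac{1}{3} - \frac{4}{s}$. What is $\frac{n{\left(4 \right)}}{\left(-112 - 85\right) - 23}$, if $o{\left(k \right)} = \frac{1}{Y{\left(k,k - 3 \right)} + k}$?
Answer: $- \frac{3}{1760} \approx -0.0017045$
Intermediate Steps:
$Y{\left(x,s \right)} = - \frac{1}{3} - \frac{4}{s}$ ($Y{\left(x,s \right)} = \left(-1\right) \frac{1}{3} - \frac{4}{s} = - \frac{1}{3} - \frac{4}{s}$)
$o{\left(k \right)} = \frac{1}{k + \frac{-9 - k}{3 \left(-3 + k\right)}}$ ($o{\left(k \right)} = \frac{1}{\frac{-12 - \left(k - 3\right)}{3 \left(k - 3\right)} + k} = \frac{1}{\frac{-12 - \left(-3 + k\right)}{3 \left(-3 + k\right)} + k} = \frac{1}{\frac{-9 - k}{3 \left(-3 + k\right)} + k} = \frac{1}{k + \frac{-9 - k}{3 \left(-3 + k\right)}}$)
$n{\left(z \right)} = \frac{3}{8}$ ($n{\left(z \right)} = \frac{3 \left(-3 + 1\right)}{-9 - 1 + 3 \cdot 1 \left(-3 + 1\right)} = 3 \frac{1}{-9 - 1 + 3 \cdot 1 \left(-2\right)} \left(-2\right) = 3 \frac{1}{-9 - 1 - 6} \left(-2\right) = 3 \frac{1}{-16} \left(-2\right) = 3 \left(- \frac{1}{16}\right) \left(-2\right) = \frac{3}{8}$)
$\frac{n{\left(4 \right)}}{\left(-112 - 85\right) - 23} = \frac{3}{8 \left(\left(-112 - 85\right) - 23\right)} = \frac{3}{8 \left(-197 - 23\right)} = \frac{3}{8 \left(-220\right)} = \frac{3}{8} \left(- \frac{1}{220}\right) = - \frac{3}{1760}$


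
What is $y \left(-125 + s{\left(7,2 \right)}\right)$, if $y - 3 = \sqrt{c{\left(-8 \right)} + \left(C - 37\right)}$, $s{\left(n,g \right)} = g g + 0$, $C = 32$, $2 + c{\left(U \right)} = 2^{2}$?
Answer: $-363 - 121 i \sqrt{3} \approx -363.0 - 209.58 i$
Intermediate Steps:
$c{\left(U \right)} = 2$ ($c{\left(U \right)} = -2 + 2^{2} = -2 + 4 = 2$)
$s{\left(n,g \right)} = g^{2}$ ($s{\left(n,g \right)} = g^{2} + 0 = g^{2}$)
$y = 3 + i \sqrt{3}$ ($y = 3 + \sqrt{2 + \left(32 - 37\right)} = 3 + \sqrt{2 - 5} = 3 + \sqrt{-3} = 3 + i \sqrt{3} \approx 3.0 + 1.732 i$)
$y \left(-125 + s{\left(7,2 \right)}\right) = \left(3 + i \sqrt{3}\right) \left(-125 + 2^{2}\right) = \left(3 + i \sqrt{3}\right) \left(-125 + 4\right) = \left(3 + i \sqrt{3}\right) \left(-121\right) = -363 - 121 i \sqrt{3}$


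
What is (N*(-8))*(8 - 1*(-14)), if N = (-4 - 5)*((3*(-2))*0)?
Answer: 0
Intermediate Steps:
N = 0 (N = -(-54)*0 = -9*0 = 0)
(N*(-8))*(8 - 1*(-14)) = (0*(-8))*(8 - 1*(-14)) = 0*(8 + 14) = 0*22 = 0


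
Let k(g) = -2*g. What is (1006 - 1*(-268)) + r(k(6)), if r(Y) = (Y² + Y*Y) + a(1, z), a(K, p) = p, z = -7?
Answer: 1555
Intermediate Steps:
r(Y) = -7 + 2*Y² (r(Y) = (Y² + Y*Y) - 7 = (Y² + Y²) - 7 = 2*Y² - 7 = -7 + 2*Y²)
(1006 - 1*(-268)) + r(k(6)) = (1006 - 1*(-268)) + (-7 + 2*(-2*6)²) = (1006 + 268) + (-7 + 2*(-12)²) = 1274 + (-7 + 2*144) = 1274 + (-7 + 288) = 1274 + 281 = 1555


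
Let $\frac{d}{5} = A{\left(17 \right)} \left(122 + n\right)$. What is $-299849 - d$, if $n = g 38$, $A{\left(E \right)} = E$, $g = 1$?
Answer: $-313449$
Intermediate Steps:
$n = 38$ ($n = 1 \cdot 38 = 38$)
$d = 13600$ ($d = 5 \cdot 17 \left(122 + 38\right) = 5 \cdot 17 \cdot 160 = 5 \cdot 2720 = 13600$)
$-299849 - d = -299849 - 13600 = -313449$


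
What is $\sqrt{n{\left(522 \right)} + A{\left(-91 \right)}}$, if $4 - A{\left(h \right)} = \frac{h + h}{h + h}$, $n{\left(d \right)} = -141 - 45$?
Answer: $i \sqrt{183} \approx 13.528 i$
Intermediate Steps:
$n{\left(d \right)} = -186$
$A{\left(h \right)} = 3$ ($A{\left(h \right)} = 4 - \frac{h + h}{h + h} = 4 - \frac{2 h}{2 h} = 4 - 2 h \frac{1}{2 h} = 4 - 1 = 3$)
$\sqrt{n{\left(522 \right)} + A{\left(-91 \right)}} = \sqrt{-186 + 3} = \sqrt{-183} = i \sqrt{183}$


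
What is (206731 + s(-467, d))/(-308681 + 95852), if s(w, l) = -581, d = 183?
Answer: -206150/212829 ≈ -0.96862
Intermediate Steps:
(206731 + s(-467, d))/(-308681 + 95852) = (206731 - 581)/(-308681 + 95852) = 206150/(-212829) = 206150*(-1/212829) = -206150/212829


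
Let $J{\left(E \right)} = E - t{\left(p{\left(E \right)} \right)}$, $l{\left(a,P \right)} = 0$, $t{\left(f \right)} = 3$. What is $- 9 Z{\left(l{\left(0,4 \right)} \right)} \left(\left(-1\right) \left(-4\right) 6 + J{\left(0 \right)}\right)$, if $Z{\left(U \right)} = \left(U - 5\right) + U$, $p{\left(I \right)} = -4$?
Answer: $945$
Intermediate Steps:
$Z{\left(U \right)} = -5 + 2 U$ ($Z{\left(U \right)} = \left(-5 + U\right) + U = -5 + 2 U$)
$J{\left(E \right)} = -3 + E$ ($J{\left(E \right)} = E - 3 = -3 + E$)
$- 9 Z{\left(l{\left(0,4 \right)} \right)} \left(\left(-1\right) \left(-4\right) 6 + J{\left(0 \right)}\right) = - 9 \left(-5 + 2 \cdot 0\right) \left(\left(-1\right) \left(-4\right) 6 + \left(-3 + 0\right)\right) = - 9 \left(-5 + 0\right) \left(4 \cdot 6 - 3\right) = \left(-9\right) \left(-5\right) \left(24 - 3\right) = 45 \cdot 21 = 945$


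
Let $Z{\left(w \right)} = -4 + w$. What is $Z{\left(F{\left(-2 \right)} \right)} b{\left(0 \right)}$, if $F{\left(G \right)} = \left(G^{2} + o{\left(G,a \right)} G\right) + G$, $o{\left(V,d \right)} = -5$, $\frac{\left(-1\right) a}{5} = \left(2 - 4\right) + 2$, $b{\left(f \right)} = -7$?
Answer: $-56$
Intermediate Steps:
$a = 0$ ($a = - 5 \left(\left(2 - 4\right) + 2\right) = - 5 \left(-2 + 2\right) = \left(-5\right) 0 = 0$)
$F{\left(G \right)} = G^{2} - 4 G$ ($F{\left(G \right)} = \left(G^{2} - 5 G\right) + G = G^{2} - 4 G$)
$Z{\left(F{\left(-2 \right)} \right)} b{\left(0 \right)} = \left(-4 - 2 \left(-4 - 2\right)\right) \left(-7\right) = \left(-4 - -12\right) \left(-7\right) = \left(-4 + 12\right) \left(-7\right) = 8 \left(-7\right) = -56$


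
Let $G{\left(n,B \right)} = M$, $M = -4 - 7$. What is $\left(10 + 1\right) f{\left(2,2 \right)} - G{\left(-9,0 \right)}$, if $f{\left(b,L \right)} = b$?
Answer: $33$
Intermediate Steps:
$M = -11$
$G{\left(n,B \right)} = -11$
$\left(10 + 1\right) f{\left(2,2 \right)} - G{\left(-9,0 \right)} = \left(10 + 1\right) 2 - -11 = 11 \cdot 2 + 11 = 22 + 11 = 33$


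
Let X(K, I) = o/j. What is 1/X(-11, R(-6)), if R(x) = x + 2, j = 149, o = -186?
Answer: -149/186 ≈ -0.80107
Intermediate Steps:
R(x) = 2 + x
X(K, I) = -186/149
1/X(-11, R(-6)) = 1/(-186/149) = -149/186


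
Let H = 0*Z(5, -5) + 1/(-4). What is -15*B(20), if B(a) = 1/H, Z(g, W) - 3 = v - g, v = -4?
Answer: 60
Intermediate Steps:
Z(g, W) = -1 - g (Z(g, W) = 3 + (-4 - g) = -1 - g)
H = -¼ (H = 0*(-1 - 1*5) + 1/(-4) = 0*(-1 - 5) - ¼ = 0*(-6) - ¼ = 0 - ¼ = -¼ ≈ -0.25000)
B(a) = -4 (B(a) = 1/(-¼) = -4)
-15*B(20) = -15*(-4) = 60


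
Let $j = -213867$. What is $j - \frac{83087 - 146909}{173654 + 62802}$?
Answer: $- \frac{2298639615}{10748} \approx -2.1387 \cdot 10^{5}$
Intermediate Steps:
$j - \frac{83087 - 146909}{173654 + 62802} = -213867 - \frac{83087 - 146909}{173654 + 62802} = -213867 - - \frac{63822}{236456} = -213867 - \left(-63822\right) \frac{1}{236456} = -213867 - - \frac{2901}{10748} = -213867 + \frac{2901}{10748} = - \frac{2298639615}{10748}$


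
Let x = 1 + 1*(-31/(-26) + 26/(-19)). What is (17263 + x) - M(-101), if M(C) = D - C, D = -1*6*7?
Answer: 8499183/494 ≈ 17205.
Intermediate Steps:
D = -42 (D = -6*7 = -42)
M(C) = -42 - C
x = 407/494 (x = 1 + 1*(-31*(-1/26) + 26*(-1/19)) = 1 + 1*(31/26 - 26/19) = 1 + 1*(-87/494) = 1 - 87/494 = 407/494 ≈ 0.82389)
(17263 + x) - M(-101) = (17263 + 407/494) - (-42 - 1*(-101)) = 8528329/494 - (-42 + 101) = 8528329/494 - 1*59 = 8528329/494 - 59 = 8499183/494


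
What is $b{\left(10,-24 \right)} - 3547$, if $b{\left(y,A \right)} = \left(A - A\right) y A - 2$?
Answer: $-3549$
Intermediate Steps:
$b{\left(y,A \right)} = -2$ ($b{\left(y,A \right)} = 0 y A - 2 = 0 A - 2 = 0 - 2 = -2$)
$b{\left(10,-24 \right)} - 3547 = -2 - 3547 = -3549$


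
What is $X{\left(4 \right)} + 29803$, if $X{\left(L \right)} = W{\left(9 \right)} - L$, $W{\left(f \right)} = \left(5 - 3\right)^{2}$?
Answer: $29803$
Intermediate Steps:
$W{\left(f \right)} = 4$ ($W{\left(f \right)} = 2^{2} = 4$)
$X{\left(L \right)} = 4 - L$
$X{\left(4 \right)} + 29803 = \left(4 - 4\right) + 29803 = 0 + 29803 = 29803$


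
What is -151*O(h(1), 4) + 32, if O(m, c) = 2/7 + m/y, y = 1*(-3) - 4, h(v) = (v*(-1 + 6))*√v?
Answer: 677/7 ≈ 96.714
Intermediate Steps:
h(v) = 5*v^(3/2) (h(v) = (v*5)*√v = (5*v)*√v = 5*v^(3/2))
y = -7 (y = -3 - 4 = -7)
O(m, c) = 2/7 - m/7 (O(m, c) = 2/7 + m/(-7) = 2*(⅐) + m*(-⅐) = 2/7 - m/7)
-151*O(h(1), 4) + 32 = -151*(2/7 - 5*1^(3/2)/7) + 32 = -151*(2/7 - 5/7) + 32 = -151*(-3/7) + 32 = 453/7 + 32 = 677/7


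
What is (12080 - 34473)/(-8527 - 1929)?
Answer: 22393/10456 ≈ 2.1416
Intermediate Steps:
(12080 - 34473)/(-8527 - 1929) = -22393/(-10456) = -22393*(-1/10456) = 22393/10456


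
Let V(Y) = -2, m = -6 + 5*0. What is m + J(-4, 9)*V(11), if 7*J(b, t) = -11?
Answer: -20/7 ≈ -2.8571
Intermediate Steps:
m = -6 (m = -6 + 0 = -6)
J(b, t) = -11/7 (J(b, t) = (1/7)*(-11) = -11/7)
m + J(-4, 9)*V(11) = -6 - 11/7*(-2) = -6 + 22/7 = -20/7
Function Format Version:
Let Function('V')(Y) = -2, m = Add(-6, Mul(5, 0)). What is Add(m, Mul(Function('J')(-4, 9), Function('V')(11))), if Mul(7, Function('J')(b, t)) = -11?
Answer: Rational(-20, 7) ≈ -2.8571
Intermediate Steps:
m = -6 (m = Add(-6, 0) = -6)
Function('J')(b, t) = Rational(-11, 7) (Function('J')(b, t) = Mul(Rational(1, 7), -11) = Rational(-11, 7))
Add(m, Mul(Function('J')(-4, 9), Function('V')(11))) = Add(-6, Mul(Rational(-11, 7), -2)) = Add(-6, Rational(22, 7)) = Rational(-20, 7)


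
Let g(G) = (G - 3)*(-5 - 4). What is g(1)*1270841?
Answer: 22875138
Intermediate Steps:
g(G) = 27 - 9*G (g(G) = (-3 + G)*(-9) = 27 - 9*G)
g(1)*1270841 = (27 - 9*1)*1270841 = (27 - 9)*1270841 = 18*1270841 = 22875138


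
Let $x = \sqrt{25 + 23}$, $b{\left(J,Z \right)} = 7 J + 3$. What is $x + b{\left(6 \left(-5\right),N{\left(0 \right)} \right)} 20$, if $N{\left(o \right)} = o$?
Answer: $-4140 + 4 \sqrt{3} \approx -4133.1$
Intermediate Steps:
$b{\left(J,Z \right)} = 3 + 7 J$
$x = 4 \sqrt{3}$ ($x = \sqrt{48} = 4 \sqrt{3} \approx 6.9282$)
$x + b{\left(6 \left(-5\right),N{\left(0 \right)} \right)} 20 = 4 \sqrt{3} + \left(3 + 7 \cdot 6 \left(-5\right)\right) 20 = 4 \sqrt{3} + \left(3 + 7 \left(-30\right)\right) 20 = 4 \sqrt{3} + \left(3 - 210\right) 20 = 4 \sqrt{3} - 4140 = -4140 + 4 \sqrt{3}$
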